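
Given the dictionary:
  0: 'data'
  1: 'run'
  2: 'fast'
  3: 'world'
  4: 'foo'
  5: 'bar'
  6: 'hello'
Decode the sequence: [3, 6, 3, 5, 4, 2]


Look up each index in the dictionary:
  3 -> 'world'
  6 -> 'hello'
  3 -> 'world'
  5 -> 'bar'
  4 -> 'foo'
  2 -> 'fast'

Decoded: "world hello world bar foo fast"


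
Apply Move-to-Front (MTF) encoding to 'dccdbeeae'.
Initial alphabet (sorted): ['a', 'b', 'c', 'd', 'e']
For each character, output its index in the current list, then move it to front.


MTF encoding:
'd': index 3 in ['a', 'b', 'c', 'd', 'e'] -> ['d', 'a', 'b', 'c', 'e']
'c': index 3 in ['d', 'a', 'b', 'c', 'e'] -> ['c', 'd', 'a', 'b', 'e']
'c': index 0 in ['c', 'd', 'a', 'b', 'e'] -> ['c', 'd', 'a', 'b', 'e']
'd': index 1 in ['c', 'd', 'a', 'b', 'e'] -> ['d', 'c', 'a', 'b', 'e']
'b': index 3 in ['d', 'c', 'a', 'b', 'e'] -> ['b', 'd', 'c', 'a', 'e']
'e': index 4 in ['b', 'd', 'c', 'a', 'e'] -> ['e', 'b', 'd', 'c', 'a']
'e': index 0 in ['e', 'b', 'd', 'c', 'a'] -> ['e', 'b', 'd', 'c', 'a']
'a': index 4 in ['e', 'b', 'd', 'c', 'a'] -> ['a', 'e', 'b', 'd', 'c']
'e': index 1 in ['a', 'e', 'b', 'd', 'c'] -> ['e', 'a', 'b', 'd', 'c']


Output: [3, 3, 0, 1, 3, 4, 0, 4, 1]


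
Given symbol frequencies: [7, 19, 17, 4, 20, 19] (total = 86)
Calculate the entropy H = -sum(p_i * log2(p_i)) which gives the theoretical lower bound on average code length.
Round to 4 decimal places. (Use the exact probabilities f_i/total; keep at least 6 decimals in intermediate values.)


Per-symbol terms -p_i * log2(p_i) with p_i = f_i/86:
  p = 7/86 = 0.081395: log2(p) = -3.618910, -p*log2(p) = 0.294562
  p = 19/86 = 0.220930: log2(p) = -2.178337, -p*log2(p) = 0.481261
  p = 17/86 = 0.197674: log2(p) = -2.338802, -p*log2(p) = 0.462321
  p = 4/86 = 0.046512: log2(p) = -4.426265, -p*log2(p) = 0.205873
  p = 20/86 = 0.232558: log2(p) = -2.104337, -p*log2(p) = 0.489381
  p = 19/86 = 0.220930: log2(p) = -2.178337, -p*log2(p) = 0.481261
H = 0.294562 + 0.481261 + 0.462321 + 0.205873 + 0.489381 + 0.481261 = 2.414659

H = 2.4147 bits/symbol


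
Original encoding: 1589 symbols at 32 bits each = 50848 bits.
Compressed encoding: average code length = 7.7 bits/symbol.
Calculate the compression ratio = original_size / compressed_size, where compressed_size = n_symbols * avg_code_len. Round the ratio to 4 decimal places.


original_size = n_symbols * orig_bits = 1589 * 32 = 50848 bits
compressed_size = n_symbols * avg_code_len = 1589 * 7.7 = 12235.3 bits
ratio = original_size / compressed_size = 50848 / 12235.3 = 4.1558

Compression ratio = 4.1558


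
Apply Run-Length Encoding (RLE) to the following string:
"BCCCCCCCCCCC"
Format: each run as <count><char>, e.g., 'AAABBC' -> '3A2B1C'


Scanning runs left to right:
  i=0: run of 'B' x 1 -> '1B'
  i=1: run of 'C' x 11 -> '11C'

RLE = 1B11C


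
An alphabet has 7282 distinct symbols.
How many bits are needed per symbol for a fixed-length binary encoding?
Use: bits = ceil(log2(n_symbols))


log2(7282) = 12.8301
Bracket: 2^12 = 4096 < 7282 <= 2^13 = 8192
So ceil(log2(7282)) = 13

bits = ceil(log2(7282)) = ceil(12.8301) = 13 bits


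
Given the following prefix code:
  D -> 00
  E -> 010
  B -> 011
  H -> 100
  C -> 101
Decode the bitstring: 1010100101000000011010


Decoding step by step:
Bits 101 -> C
Bits 010 -> E
Bits 010 -> E
Bits 100 -> H
Bits 00 -> D
Bits 00 -> D
Bits 011 -> B
Bits 010 -> E


Decoded message: CEEHDDBE


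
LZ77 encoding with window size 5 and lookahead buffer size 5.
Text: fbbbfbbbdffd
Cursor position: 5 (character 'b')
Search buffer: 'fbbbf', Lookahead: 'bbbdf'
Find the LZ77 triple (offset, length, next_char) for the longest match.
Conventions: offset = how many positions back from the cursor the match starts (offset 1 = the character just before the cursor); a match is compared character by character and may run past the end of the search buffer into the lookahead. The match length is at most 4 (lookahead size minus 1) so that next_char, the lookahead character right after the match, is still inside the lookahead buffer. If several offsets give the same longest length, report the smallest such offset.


Try each offset into the search buffer:
  offset=1 (pos 4, char 'f'): match length 0
  offset=2 (pos 3, char 'b'): match length 1
  offset=3 (pos 2, char 'b'): match length 2
  offset=4 (pos 1, char 'b'): match length 3
  offset=5 (pos 0, char 'f'): match length 0
Longest match has length 3 at offset 4.
next_char = character at position 5 + 3 = 8 -> 'd'

Best match: offset=4, length=3 (matching 'bbb' starting at position 1)
LZ77 triple: (4, 3, 'd')


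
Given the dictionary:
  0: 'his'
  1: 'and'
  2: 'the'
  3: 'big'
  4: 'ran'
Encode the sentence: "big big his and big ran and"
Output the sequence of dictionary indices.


Look up each word in the dictionary:
  'big' -> 3
  'big' -> 3
  'his' -> 0
  'and' -> 1
  'big' -> 3
  'ran' -> 4
  'and' -> 1

Encoded: [3, 3, 0, 1, 3, 4, 1]


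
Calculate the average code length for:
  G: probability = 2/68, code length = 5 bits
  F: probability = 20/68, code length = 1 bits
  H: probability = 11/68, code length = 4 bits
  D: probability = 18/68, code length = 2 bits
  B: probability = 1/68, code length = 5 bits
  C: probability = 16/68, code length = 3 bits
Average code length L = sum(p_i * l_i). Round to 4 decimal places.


Weighted contributions p_i * l_i:
  G: (2/68) * 5 = 10/68
  F: (20/68) * 1 = 20/68
  H: (11/68) * 4 = 44/68
  D: (18/68) * 2 = 36/68
  B: (1/68) * 5 = 5/68
  C: (16/68) * 3 = 48/68
Sum = (10 + 20 + 44 + 36 + 5 + 48)/68 = 163/68

L = 163/68 = 2.3971 bits/symbol


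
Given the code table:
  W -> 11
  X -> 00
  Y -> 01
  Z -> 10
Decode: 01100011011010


Decoding:
01 -> Y
10 -> Z
00 -> X
11 -> W
01 -> Y
10 -> Z
10 -> Z


Result: YZXWYZZ


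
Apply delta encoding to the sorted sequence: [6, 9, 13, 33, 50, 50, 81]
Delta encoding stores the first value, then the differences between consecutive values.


First value: 6
Deltas:
  9 - 6 = 3
  13 - 9 = 4
  33 - 13 = 20
  50 - 33 = 17
  50 - 50 = 0
  81 - 50 = 31


Delta encoded: [6, 3, 4, 20, 17, 0, 31]


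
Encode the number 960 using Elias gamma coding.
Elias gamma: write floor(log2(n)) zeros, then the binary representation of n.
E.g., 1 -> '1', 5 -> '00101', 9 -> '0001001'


num_bits = floor(log2(960)) + 1 = 10
leading_zeros = num_bits - 1 = 9
binary(960) = 1111000000

Elias gamma(960) = '000000000' + '1111000000' = 0000000001111000000 (19 bits)


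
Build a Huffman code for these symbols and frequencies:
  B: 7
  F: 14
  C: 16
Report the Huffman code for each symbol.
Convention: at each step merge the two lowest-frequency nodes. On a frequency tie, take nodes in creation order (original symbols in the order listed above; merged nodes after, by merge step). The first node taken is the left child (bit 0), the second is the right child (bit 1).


Huffman tree construction:
Step 1: Merge B(7) + F(14) = 21
Step 2: Merge C(16) + (B+F)(21) = 37
Read each symbol's code off the tree from the root (left child = 0, right child = 1).

Codes:
  B: 10 (length 2)
  F: 11 (length 2)
  C: 0 (length 1)
Average code length: 58/37 = 1.5676 bits/symbol


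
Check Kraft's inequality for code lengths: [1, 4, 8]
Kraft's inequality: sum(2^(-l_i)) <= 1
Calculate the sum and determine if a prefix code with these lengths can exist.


Sum = 2^(-1) + 2^(-4) + 2^(-8)
    = 0.5 + 0.0625 + 0.00390625
    = 145/256 = 0.56640625
Since 0.56640625 <= 1, Kraft's inequality IS satisfied.
A prefix code with these lengths CAN exist.

Kraft sum = 0.56640625. Satisfied.


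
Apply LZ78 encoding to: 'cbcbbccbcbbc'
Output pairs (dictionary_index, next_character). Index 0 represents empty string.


LZ78 encoding steps:
Dictionary: {0: ''}
Step 1: w='' (idx 0), next='c' -> output (0, 'c'), add 'c' as idx 1
Step 2: w='' (idx 0), next='b' -> output (0, 'b'), add 'b' as idx 2
Step 3: w='c' (idx 1), next='b' -> output (1, 'b'), add 'cb' as idx 3
Step 4: w='b' (idx 2), next='c' -> output (2, 'c'), add 'bc' as idx 4
Step 5: w='cb' (idx 3), next='c' -> output (3, 'c'), add 'cbc' as idx 5
Step 6: w='b' (idx 2), next='b' -> output (2, 'b'), add 'bb' as idx 6
Step 7: w='c' (idx 1), end of input -> output (1, '')


Encoded: [(0, 'c'), (0, 'b'), (1, 'b'), (2, 'c'), (3, 'c'), (2, 'b'), (1, '')]


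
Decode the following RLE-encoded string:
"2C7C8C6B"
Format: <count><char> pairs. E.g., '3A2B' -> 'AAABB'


Expanding each <count><char> pair:
  2C -> 'CC'
  7C -> 'CCCCCCC'
  8C -> 'CCCCCCCC'
  6B -> 'BBBBBB'

Decoded = CCCCCCCCCCCCCCCCCBBBBBB


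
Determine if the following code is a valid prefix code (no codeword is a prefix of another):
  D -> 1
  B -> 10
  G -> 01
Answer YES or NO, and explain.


Checking each pair (does one codeword prefix another?):
  D='1' vs B='10': prefix -- VIOLATION

NO -- this is NOT a valid prefix code. D (1) is a prefix of B (10).


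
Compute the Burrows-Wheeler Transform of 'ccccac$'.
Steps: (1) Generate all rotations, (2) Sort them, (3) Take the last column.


Rotations (sorted):
  0: $ccccac -> last char: c
  1: ac$cccc -> last char: c
  2: c$cccca -> last char: a
  3: cac$ccc -> last char: c
  4: ccac$cc -> last char: c
  5: cccac$c -> last char: c
  6: ccccac$ -> last char: $


BWT = ccaccc$


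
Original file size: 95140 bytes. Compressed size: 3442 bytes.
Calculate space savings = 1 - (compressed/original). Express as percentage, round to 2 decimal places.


ratio = compressed/original = 3442/95140 = 0.036178
savings = 1 - ratio = 1 - 0.036178 = 0.963822
as a percentage: 0.963822 * 100 = 96.38%

Space savings = 1 - 3442/95140 = 96.38%


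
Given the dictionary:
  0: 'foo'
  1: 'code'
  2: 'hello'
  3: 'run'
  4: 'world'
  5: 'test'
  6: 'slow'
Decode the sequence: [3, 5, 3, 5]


Look up each index in the dictionary:
  3 -> 'run'
  5 -> 'test'
  3 -> 'run'
  5 -> 'test'

Decoded: "run test run test"


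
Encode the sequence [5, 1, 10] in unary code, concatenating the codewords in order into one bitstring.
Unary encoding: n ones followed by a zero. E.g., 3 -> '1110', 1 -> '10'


Encode each number as n ones followed by a terminating 0:
  5 -> 111110 (6 bits)
  1 -> 10 (2 bits)
  10 -> 11111111110 (11 bits)
Total length = 6 + 2 + 11 = 19 bits.

Unary([5, 1, 10]) = 1111101011111111110 (19 bits)


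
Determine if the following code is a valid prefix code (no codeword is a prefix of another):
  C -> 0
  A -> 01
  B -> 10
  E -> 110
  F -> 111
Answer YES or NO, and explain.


Checking each pair (does one codeword prefix another?):
  C='0' vs A='01': prefix -- VIOLATION

NO -- this is NOT a valid prefix code. C (0) is a prefix of A (01).


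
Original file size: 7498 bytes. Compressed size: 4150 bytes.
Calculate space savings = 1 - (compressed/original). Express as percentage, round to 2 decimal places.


ratio = compressed/original = 4150/7498 = 0.553481
savings = 1 - ratio = 1 - 0.553481 = 0.446519
as a percentage: 0.446519 * 100 = 44.65%

Space savings = 1 - 4150/7498 = 44.65%


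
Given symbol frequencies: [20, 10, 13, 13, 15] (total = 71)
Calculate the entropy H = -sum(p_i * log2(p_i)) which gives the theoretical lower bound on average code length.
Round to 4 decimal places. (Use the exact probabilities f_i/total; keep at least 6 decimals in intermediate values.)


Per-symbol terms -p_i * log2(p_i) with p_i = f_i/71:
  p = 20/71 = 0.281690: log2(p) = -1.827819, -p*log2(p) = 0.514879
  p = 10/71 = 0.140845: log2(p) = -2.827819, -p*log2(p) = 0.398284
  p = 13/71 = 0.183099: log2(p) = -2.449307, -p*log2(p) = 0.448465
  p = 13/71 = 0.183099: log2(p) = -2.449307, -p*log2(p) = 0.448465
  p = 15/71 = 0.211268: log2(p) = -2.242857, -p*log2(p) = 0.473843
H = 0.514879 + 0.398284 + 0.448465 + 0.448465 + 0.473843 = 2.283936

H = 2.2839 bits/symbol


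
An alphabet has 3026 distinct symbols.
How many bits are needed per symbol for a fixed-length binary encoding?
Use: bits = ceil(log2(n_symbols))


log2(3026) = 11.5632
Bracket: 2^11 = 2048 < 3026 <= 2^12 = 4096
So ceil(log2(3026)) = 12

bits = ceil(log2(3026)) = ceil(11.5632) = 12 bits


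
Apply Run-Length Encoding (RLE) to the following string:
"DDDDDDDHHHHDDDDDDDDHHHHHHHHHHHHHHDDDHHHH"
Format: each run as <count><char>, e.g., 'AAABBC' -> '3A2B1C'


Scanning runs left to right:
  i=0: run of 'D' x 7 -> '7D'
  i=7: run of 'H' x 4 -> '4H'
  i=11: run of 'D' x 8 -> '8D'
  i=19: run of 'H' x 14 -> '14H'
  i=33: run of 'D' x 3 -> '3D'
  i=36: run of 'H' x 4 -> '4H'

RLE = 7D4H8D14H3D4H


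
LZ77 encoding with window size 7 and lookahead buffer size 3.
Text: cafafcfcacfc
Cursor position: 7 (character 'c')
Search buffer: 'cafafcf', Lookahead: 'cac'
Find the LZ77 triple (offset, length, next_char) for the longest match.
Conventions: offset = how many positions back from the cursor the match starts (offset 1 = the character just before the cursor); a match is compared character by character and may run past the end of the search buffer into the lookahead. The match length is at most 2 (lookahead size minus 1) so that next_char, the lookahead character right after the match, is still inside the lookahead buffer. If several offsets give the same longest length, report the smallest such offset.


Try each offset into the search buffer:
  offset=1 (pos 6, char 'f'): match length 0
  offset=2 (pos 5, char 'c'): match length 1
  offset=3 (pos 4, char 'f'): match length 0
  offset=4 (pos 3, char 'a'): match length 0
  offset=5 (pos 2, char 'f'): match length 0
  offset=6 (pos 1, char 'a'): match length 0
  offset=7 (pos 0, char 'c'): match length 2
Longest match has length 2 at offset 7.
next_char = character at position 7 + 2 = 9 -> 'c'

Best match: offset=7, length=2 (matching 'ca' starting at position 0)
LZ77 triple: (7, 2, 'c')


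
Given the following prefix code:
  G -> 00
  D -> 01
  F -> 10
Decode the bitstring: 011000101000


Decoding step by step:
Bits 01 -> D
Bits 10 -> F
Bits 00 -> G
Bits 10 -> F
Bits 10 -> F
Bits 00 -> G


Decoded message: DFGFFG


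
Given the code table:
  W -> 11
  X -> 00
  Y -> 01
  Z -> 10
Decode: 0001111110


Decoding:
00 -> X
01 -> Y
11 -> W
11 -> W
10 -> Z


Result: XYWWZ


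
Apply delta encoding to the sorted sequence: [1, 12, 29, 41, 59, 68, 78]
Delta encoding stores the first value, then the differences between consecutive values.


First value: 1
Deltas:
  12 - 1 = 11
  29 - 12 = 17
  41 - 29 = 12
  59 - 41 = 18
  68 - 59 = 9
  78 - 68 = 10


Delta encoded: [1, 11, 17, 12, 18, 9, 10]


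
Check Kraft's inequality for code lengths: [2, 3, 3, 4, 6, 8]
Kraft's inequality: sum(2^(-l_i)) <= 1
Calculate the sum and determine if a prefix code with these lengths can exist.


Sum = 2^(-2) + 2^(-3) + 2^(-3) + 2^(-4) + 2^(-6) + 2^(-8)
    = 0.25 + 0.125 + 0.125 + 0.0625 + 0.015625 + 0.00390625
    = 149/256 = 0.58203125
Since 0.58203125 <= 1, Kraft's inequality IS satisfied.
A prefix code with these lengths CAN exist.

Kraft sum = 0.58203125. Satisfied.


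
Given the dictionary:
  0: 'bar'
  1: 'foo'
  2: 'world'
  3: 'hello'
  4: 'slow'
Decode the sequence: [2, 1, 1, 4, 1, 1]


Look up each index in the dictionary:
  2 -> 'world'
  1 -> 'foo'
  1 -> 'foo'
  4 -> 'slow'
  1 -> 'foo'
  1 -> 'foo'

Decoded: "world foo foo slow foo foo"


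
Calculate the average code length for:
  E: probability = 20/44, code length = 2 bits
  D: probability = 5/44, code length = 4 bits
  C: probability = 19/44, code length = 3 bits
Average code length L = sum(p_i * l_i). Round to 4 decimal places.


Weighted contributions p_i * l_i:
  E: (20/44) * 2 = 40/44
  D: (5/44) * 4 = 20/44
  C: (19/44) * 3 = 57/44
Sum = (40 + 20 + 57)/44 = 117/44

L = 117/44 = 2.6591 bits/symbol


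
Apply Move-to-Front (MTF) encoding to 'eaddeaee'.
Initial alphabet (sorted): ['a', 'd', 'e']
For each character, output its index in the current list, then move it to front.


MTF encoding:
'e': index 2 in ['a', 'd', 'e'] -> ['e', 'a', 'd']
'a': index 1 in ['e', 'a', 'd'] -> ['a', 'e', 'd']
'd': index 2 in ['a', 'e', 'd'] -> ['d', 'a', 'e']
'd': index 0 in ['d', 'a', 'e'] -> ['d', 'a', 'e']
'e': index 2 in ['d', 'a', 'e'] -> ['e', 'd', 'a']
'a': index 2 in ['e', 'd', 'a'] -> ['a', 'e', 'd']
'e': index 1 in ['a', 'e', 'd'] -> ['e', 'a', 'd']
'e': index 0 in ['e', 'a', 'd'] -> ['e', 'a', 'd']


Output: [2, 1, 2, 0, 2, 2, 1, 0]


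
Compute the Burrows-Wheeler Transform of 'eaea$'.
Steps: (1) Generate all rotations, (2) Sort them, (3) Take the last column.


Rotations (sorted):
  0: $eaea -> last char: a
  1: a$eae -> last char: e
  2: aea$e -> last char: e
  3: ea$ea -> last char: a
  4: eaea$ -> last char: $


BWT = aeea$


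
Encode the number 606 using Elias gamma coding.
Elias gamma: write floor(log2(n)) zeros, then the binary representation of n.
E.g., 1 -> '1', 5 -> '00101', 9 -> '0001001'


num_bits = floor(log2(606)) + 1 = 10
leading_zeros = num_bits - 1 = 9
binary(606) = 1001011110

Elias gamma(606) = '000000000' + '1001011110' = 0000000001001011110 (19 bits)


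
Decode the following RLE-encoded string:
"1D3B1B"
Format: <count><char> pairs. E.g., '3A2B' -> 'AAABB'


Expanding each <count><char> pair:
  1D -> 'D'
  3B -> 'BBB'
  1B -> 'B'

Decoded = DBBBB


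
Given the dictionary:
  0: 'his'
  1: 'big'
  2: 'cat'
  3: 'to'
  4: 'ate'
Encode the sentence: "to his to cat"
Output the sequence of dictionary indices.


Look up each word in the dictionary:
  'to' -> 3
  'his' -> 0
  'to' -> 3
  'cat' -> 2

Encoded: [3, 0, 3, 2]


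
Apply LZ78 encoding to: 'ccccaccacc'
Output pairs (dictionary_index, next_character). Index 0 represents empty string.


LZ78 encoding steps:
Dictionary: {0: ''}
Step 1: w='' (idx 0), next='c' -> output (0, 'c'), add 'c' as idx 1
Step 2: w='c' (idx 1), next='c' -> output (1, 'c'), add 'cc' as idx 2
Step 3: w='c' (idx 1), next='a' -> output (1, 'a'), add 'ca' as idx 3
Step 4: w='cc' (idx 2), next='a' -> output (2, 'a'), add 'cca' as idx 4
Step 5: w='cc' (idx 2), end of input -> output (2, '')


Encoded: [(0, 'c'), (1, 'c'), (1, 'a'), (2, 'a'), (2, '')]


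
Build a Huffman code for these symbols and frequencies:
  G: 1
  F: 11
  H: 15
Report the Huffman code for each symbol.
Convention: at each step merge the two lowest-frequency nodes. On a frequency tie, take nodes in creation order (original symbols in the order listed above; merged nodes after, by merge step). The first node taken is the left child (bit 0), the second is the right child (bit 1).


Huffman tree construction:
Step 1: Merge G(1) + F(11) = 12
Step 2: Merge (G+F)(12) + H(15) = 27
Read each symbol's code off the tree from the root (left child = 0, right child = 1).

Codes:
  G: 00 (length 2)
  F: 01 (length 2)
  H: 1 (length 1)
Average code length: 39/27 = 1.4444 bits/symbol


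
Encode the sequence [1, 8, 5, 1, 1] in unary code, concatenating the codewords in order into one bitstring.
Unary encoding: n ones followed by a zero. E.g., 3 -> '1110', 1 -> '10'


Encode each number as n ones followed by a terminating 0:
  1 -> 10 (2 bits)
  8 -> 111111110 (9 bits)
  5 -> 111110 (6 bits)
  1 -> 10 (2 bits)
  1 -> 10 (2 bits)
Total length = 2 + 9 + 6 + 2 + 2 = 21 bits.

Unary([1, 8, 5, 1, 1]) = 101111111101111101010 (21 bits)


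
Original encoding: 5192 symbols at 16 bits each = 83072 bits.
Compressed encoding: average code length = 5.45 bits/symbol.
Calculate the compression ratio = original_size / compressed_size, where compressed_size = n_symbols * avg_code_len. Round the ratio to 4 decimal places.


original_size = n_symbols * orig_bits = 5192 * 16 = 83072 bits
compressed_size = n_symbols * avg_code_len = 5192 * 5.45 = 28296.4 bits
ratio = original_size / compressed_size = 83072 / 28296.4 = 2.9358

Compression ratio = 2.9358


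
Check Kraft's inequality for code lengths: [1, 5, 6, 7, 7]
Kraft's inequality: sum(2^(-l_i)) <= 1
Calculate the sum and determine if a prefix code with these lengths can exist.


Sum = 2^(-1) + 2^(-5) + 2^(-6) + 2^(-7) + 2^(-7)
    = 0.5 + 0.03125 + 0.015625 + 0.0078125 + 0.0078125
    = 72/128 = 0.5625
Since 0.5625 <= 1, Kraft's inequality IS satisfied.
A prefix code with these lengths CAN exist.

Kraft sum = 0.5625. Satisfied.


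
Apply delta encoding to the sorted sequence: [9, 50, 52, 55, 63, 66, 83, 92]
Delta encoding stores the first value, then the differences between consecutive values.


First value: 9
Deltas:
  50 - 9 = 41
  52 - 50 = 2
  55 - 52 = 3
  63 - 55 = 8
  66 - 63 = 3
  83 - 66 = 17
  92 - 83 = 9


Delta encoded: [9, 41, 2, 3, 8, 3, 17, 9]


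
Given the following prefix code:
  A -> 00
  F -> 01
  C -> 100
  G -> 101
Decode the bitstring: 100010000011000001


Decoding step by step:
Bits 100 -> C
Bits 01 -> F
Bits 00 -> A
Bits 00 -> A
Bits 01 -> F
Bits 100 -> C
Bits 00 -> A
Bits 01 -> F


Decoded message: CFAAFCAF


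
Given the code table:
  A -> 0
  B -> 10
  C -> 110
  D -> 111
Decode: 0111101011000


Decoding:
0 -> A
111 -> D
10 -> B
10 -> B
110 -> C
0 -> A
0 -> A


Result: ADBBCAA


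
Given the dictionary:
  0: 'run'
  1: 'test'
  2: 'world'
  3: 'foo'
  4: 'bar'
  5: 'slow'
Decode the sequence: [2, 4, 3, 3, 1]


Look up each index in the dictionary:
  2 -> 'world'
  4 -> 'bar'
  3 -> 'foo'
  3 -> 'foo'
  1 -> 'test'

Decoded: "world bar foo foo test"


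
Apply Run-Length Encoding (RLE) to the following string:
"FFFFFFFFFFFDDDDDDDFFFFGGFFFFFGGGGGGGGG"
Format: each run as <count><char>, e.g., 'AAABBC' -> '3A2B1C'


Scanning runs left to right:
  i=0: run of 'F' x 11 -> '11F'
  i=11: run of 'D' x 7 -> '7D'
  i=18: run of 'F' x 4 -> '4F'
  i=22: run of 'G' x 2 -> '2G'
  i=24: run of 'F' x 5 -> '5F'
  i=29: run of 'G' x 9 -> '9G'

RLE = 11F7D4F2G5F9G


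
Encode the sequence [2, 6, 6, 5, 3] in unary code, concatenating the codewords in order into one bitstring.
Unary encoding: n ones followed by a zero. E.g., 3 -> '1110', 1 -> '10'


Encode each number as n ones followed by a terminating 0:
  2 -> 110 (3 bits)
  6 -> 1111110 (7 bits)
  6 -> 1111110 (7 bits)
  5 -> 111110 (6 bits)
  3 -> 1110 (4 bits)
Total length = 3 + 7 + 7 + 6 + 4 = 27 bits.

Unary([2, 6, 6, 5, 3]) = 110111111011111101111101110 (27 bits)


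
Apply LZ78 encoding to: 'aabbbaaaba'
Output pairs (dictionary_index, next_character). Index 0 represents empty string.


LZ78 encoding steps:
Dictionary: {0: ''}
Step 1: w='' (idx 0), next='a' -> output (0, 'a'), add 'a' as idx 1
Step 2: w='a' (idx 1), next='b' -> output (1, 'b'), add 'ab' as idx 2
Step 3: w='' (idx 0), next='b' -> output (0, 'b'), add 'b' as idx 3
Step 4: w='b' (idx 3), next='a' -> output (3, 'a'), add 'ba' as idx 4
Step 5: w='a' (idx 1), next='a' -> output (1, 'a'), add 'aa' as idx 5
Step 6: w='ba' (idx 4), end of input -> output (4, '')


Encoded: [(0, 'a'), (1, 'b'), (0, 'b'), (3, 'a'), (1, 'a'), (4, '')]


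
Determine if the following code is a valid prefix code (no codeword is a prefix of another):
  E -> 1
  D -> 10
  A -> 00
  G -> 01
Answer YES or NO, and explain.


Checking each pair (does one codeword prefix another?):
  E='1' vs D='10': prefix -- VIOLATION

NO -- this is NOT a valid prefix code. E (1) is a prefix of D (10).


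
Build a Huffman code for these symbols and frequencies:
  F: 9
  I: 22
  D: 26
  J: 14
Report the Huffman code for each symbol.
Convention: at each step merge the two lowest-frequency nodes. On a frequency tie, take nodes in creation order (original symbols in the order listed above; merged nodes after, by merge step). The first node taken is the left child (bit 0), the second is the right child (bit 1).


Huffman tree construction:
Step 1: Merge F(9) + J(14) = 23
Step 2: Merge I(22) + (F+J)(23) = 45
Step 3: Merge D(26) + (I+(F+J))(45) = 71
Read each symbol's code off the tree from the root (left child = 0, right child = 1).

Codes:
  F: 110 (length 3)
  I: 10 (length 2)
  D: 0 (length 1)
  J: 111 (length 3)
Average code length: 139/71 = 1.9577 bits/symbol


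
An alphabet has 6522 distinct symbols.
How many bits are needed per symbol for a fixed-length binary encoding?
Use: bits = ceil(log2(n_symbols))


log2(6522) = 12.6711
Bracket: 2^12 = 4096 < 6522 <= 2^13 = 8192
So ceil(log2(6522)) = 13

bits = ceil(log2(6522)) = ceil(12.6711) = 13 bits


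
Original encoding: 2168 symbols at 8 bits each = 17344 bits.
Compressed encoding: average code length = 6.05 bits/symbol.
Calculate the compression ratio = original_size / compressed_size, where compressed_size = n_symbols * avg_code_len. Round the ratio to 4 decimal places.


original_size = n_symbols * orig_bits = 2168 * 8 = 17344 bits
compressed_size = n_symbols * avg_code_len = 2168 * 6.05 = 13116.4 bits
ratio = original_size / compressed_size = 17344 / 13116.4 = 1.3223

Compression ratio = 1.3223


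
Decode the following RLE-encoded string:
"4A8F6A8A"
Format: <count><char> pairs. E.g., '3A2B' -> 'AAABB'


Expanding each <count><char> pair:
  4A -> 'AAAA'
  8F -> 'FFFFFFFF'
  6A -> 'AAAAAA'
  8A -> 'AAAAAAAA'

Decoded = AAAAFFFFFFFFAAAAAAAAAAAAAA


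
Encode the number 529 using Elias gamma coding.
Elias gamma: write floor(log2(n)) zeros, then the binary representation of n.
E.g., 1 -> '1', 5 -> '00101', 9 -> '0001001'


num_bits = floor(log2(529)) + 1 = 10
leading_zeros = num_bits - 1 = 9
binary(529) = 1000010001

Elias gamma(529) = '000000000' + '1000010001' = 0000000001000010001 (19 bits)


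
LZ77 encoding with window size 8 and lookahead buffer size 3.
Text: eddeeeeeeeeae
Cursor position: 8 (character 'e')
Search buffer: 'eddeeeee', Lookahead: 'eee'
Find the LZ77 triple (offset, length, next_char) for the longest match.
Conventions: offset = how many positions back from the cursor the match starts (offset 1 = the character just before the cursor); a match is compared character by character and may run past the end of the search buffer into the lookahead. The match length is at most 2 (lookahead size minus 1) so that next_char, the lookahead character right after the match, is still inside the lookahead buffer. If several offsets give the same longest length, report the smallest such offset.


Try each offset into the search buffer:
  offset=1 (pos 7, char 'e'): match length 2
  offset=2 (pos 6, char 'e'): match length 2
  offset=3 (pos 5, char 'e'): match length 2
  offset=4 (pos 4, char 'e'): match length 2
  offset=5 (pos 3, char 'e'): match length 2
  offset=6 (pos 2, char 'd'): match length 0
  offset=7 (pos 1, char 'd'): match length 0
  offset=8 (pos 0, char 'e'): match length 1
Longest match has length 2, found at offsets 1, 2, 3, 4, 5; take the smallest, offset 1.
next_char = character at position 8 + 2 = 10 -> 'e'

Best match: offset=1, length=2 (matching 'ee' starting at position 7)
LZ77 triple: (1, 2, 'e')


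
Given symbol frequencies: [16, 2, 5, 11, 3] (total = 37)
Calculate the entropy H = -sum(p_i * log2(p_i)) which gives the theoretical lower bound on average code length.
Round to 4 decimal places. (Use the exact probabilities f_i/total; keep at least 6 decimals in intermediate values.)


Per-symbol terms -p_i * log2(p_i) with p_i = f_i/37:
  p = 16/37 = 0.432432: log2(p) = -1.209453, -p*log2(p) = 0.523007
  p = 2/37 = 0.054054: log2(p) = -4.209453, -p*log2(p) = 0.227538
  p = 5/37 = 0.135135: log2(p) = -2.887525, -p*log2(p) = 0.390206
  p = 11/37 = 0.297297: log2(p) = -1.750022, -p*log2(p) = 0.520277
  p = 3/37 = 0.081081: log2(p) = -3.624491, -p*log2(p) = 0.293878
H = 0.523007 + 0.227538 + 0.390206 + 0.520277 + 0.293878 = 1.954906

H = 1.9549 bits/symbol


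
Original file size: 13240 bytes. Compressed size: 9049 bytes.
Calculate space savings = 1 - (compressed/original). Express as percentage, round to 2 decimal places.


ratio = compressed/original = 9049/13240 = 0.683459
savings = 1 - ratio = 1 - 0.683459 = 0.316541
as a percentage: 0.316541 * 100 = 31.65%

Space savings = 1 - 9049/13240 = 31.65%


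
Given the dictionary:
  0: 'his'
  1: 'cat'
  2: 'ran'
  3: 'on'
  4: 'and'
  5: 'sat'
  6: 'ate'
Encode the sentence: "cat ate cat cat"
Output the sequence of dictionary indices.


Look up each word in the dictionary:
  'cat' -> 1
  'ate' -> 6
  'cat' -> 1
  'cat' -> 1

Encoded: [1, 6, 1, 1]


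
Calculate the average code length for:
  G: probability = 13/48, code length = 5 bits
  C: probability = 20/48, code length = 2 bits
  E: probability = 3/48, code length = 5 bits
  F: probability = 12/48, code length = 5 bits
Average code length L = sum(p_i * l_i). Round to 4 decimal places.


Weighted contributions p_i * l_i:
  G: (13/48) * 5 = 65/48
  C: (20/48) * 2 = 40/48
  E: (3/48) * 5 = 15/48
  F: (12/48) * 5 = 60/48
Sum = (65 + 40 + 15 + 60)/48 = 180/48

L = 180/48 = 3.7500 bits/symbol


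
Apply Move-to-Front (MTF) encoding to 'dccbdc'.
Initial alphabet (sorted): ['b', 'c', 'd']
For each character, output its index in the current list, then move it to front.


MTF encoding:
'd': index 2 in ['b', 'c', 'd'] -> ['d', 'b', 'c']
'c': index 2 in ['d', 'b', 'c'] -> ['c', 'd', 'b']
'c': index 0 in ['c', 'd', 'b'] -> ['c', 'd', 'b']
'b': index 2 in ['c', 'd', 'b'] -> ['b', 'c', 'd']
'd': index 2 in ['b', 'c', 'd'] -> ['d', 'b', 'c']
'c': index 2 in ['d', 'b', 'c'] -> ['c', 'd', 'b']


Output: [2, 2, 0, 2, 2, 2]


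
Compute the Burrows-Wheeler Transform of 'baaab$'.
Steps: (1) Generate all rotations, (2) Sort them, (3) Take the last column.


Rotations (sorted):
  0: $baaab -> last char: b
  1: aaab$b -> last char: b
  2: aab$ba -> last char: a
  3: ab$baa -> last char: a
  4: b$baaa -> last char: a
  5: baaab$ -> last char: $


BWT = bbaaa$


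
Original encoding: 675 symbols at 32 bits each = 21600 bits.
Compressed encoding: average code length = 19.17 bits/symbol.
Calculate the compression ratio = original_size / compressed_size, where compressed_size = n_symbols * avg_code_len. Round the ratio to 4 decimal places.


original_size = n_symbols * orig_bits = 675 * 32 = 21600 bits
compressed_size = n_symbols * avg_code_len = 675 * 19.17 = 12939.75 bits
ratio = original_size / compressed_size = 21600 / 12939.75 = 1.6693

Compression ratio = 1.6693


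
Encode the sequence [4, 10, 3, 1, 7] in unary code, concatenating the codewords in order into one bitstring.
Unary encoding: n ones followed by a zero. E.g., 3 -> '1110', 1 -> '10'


Encode each number as n ones followed by a terminating 0:
  4 -> 11110 (5 bits)
  10 -> 11111111110 (11 bits)
  3 -> 1110 (4 bits)
  1 -> 10 (2 bits)
  7 -> 11111110 (8 bits)
Total length = 5 + 11 + 4 + 2 + 8 = 30 bits.

Unary([4, 10, 3, 1, 7]) = 111101111111111011101011111110 (30 bits)


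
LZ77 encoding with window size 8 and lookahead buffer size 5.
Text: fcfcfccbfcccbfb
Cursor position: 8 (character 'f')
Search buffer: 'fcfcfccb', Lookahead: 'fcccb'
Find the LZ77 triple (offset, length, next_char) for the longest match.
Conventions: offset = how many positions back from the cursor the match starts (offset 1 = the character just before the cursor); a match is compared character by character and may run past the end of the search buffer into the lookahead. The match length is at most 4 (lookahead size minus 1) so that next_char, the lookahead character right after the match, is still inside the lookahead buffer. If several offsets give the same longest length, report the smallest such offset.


Try each offset into the search buffer:
  offset=1 (pos 7, char 'b'): match length 0
  offset=2 (pos 6, char 'c'): match length 0
  offset=3 (pos 5, char 'c'): match length 0
  offset=4 (pos 4, char 'f'): match length 3
  offset=5 (pos 3, char 'c'): match length 0
  offset=6 (pos 2, char 'f'): match length 2
  offset=7 (pos 1, char 'c'): match length 0
  offset=8 (pos 0, char 'f'): match length 2
Longest match has length 3 at offset 4.
next_char = character at position 8 + 3 = 11 -> 'c'

Best match: offset=4, length=3 (matching 'fcc' starting at position 4)
LZ77 triple: (4, 3, 'c')


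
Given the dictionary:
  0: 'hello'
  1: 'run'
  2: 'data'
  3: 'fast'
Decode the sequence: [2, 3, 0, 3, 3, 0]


Look up each index in the dictionary:
  2 -> 'data'
  3 -> 'fast'
  0 -> 'hello'
  3 -> 'fast'
  3 -> 'fast'
  0 -> 'hello'

Decoded: "data fast hello fast fast hello"


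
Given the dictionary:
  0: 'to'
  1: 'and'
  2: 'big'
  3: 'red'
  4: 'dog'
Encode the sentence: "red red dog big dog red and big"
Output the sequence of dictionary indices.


Look up each word in the dictionary:
  'red' -> 3
  'red' -> 3
  'dog' -> 4
  'big' -> 2
  'dog' -> 4
  'red' -> 3
  'and' -> 1
  'big' -> 2

Encoded: [3, 3, 4, 2, 4, 3, 1, 2]


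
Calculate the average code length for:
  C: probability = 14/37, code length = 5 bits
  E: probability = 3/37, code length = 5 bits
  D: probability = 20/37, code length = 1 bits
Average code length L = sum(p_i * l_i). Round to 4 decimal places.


Weighted contributions p_i * l_i:
  C: (14/37) * 5 = 70/37
  E: (3/37) * 5 = 15/37
  D: (20/37) * 1 = 20/37
Sum = (70 + 15 + 20)/37 = 105/37

L = 105/37 = 2.8378 bits/symbol


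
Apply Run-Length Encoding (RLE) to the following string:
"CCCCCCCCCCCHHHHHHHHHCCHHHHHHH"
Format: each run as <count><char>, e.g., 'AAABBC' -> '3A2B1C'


Scanning runs left to right:
  i=0: run of 'C' x 11 -> '11C'
  i=11: run of 'H' x 9 -> '9H'
  i=20: run of 'C' x 2 -> '2C'
  i=22: run of 'H' x 7 -> '7H'

RLE = 11C9H2C7H


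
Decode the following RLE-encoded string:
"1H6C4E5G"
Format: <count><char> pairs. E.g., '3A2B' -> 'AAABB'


Expanding each <count><char> pair:
  1H -> 'H'
  6C -> 'CCCCCC'
  4E -> 'EEEE'
  5G -> 'GGGGG'

Decoded = HCCCCCCEEEEGGGGG


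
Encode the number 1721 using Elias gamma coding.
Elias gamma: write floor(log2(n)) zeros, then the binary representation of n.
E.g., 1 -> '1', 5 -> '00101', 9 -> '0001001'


num_bits = floor(log2(1721)) + 1 = 11
leading_zeros = num_bits - 1 = 10
binary(1721) = 11010111001

Elias gamma(1721) = '0000000000' + '11010111001' = 000000000011010111001 (21 bits)


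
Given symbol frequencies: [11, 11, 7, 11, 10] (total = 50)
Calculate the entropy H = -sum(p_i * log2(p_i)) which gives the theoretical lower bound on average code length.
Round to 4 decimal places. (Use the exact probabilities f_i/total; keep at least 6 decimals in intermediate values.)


Per-symbol terms -p_i * log2(p_i) with p_i = f_i/50:
  p = 11/50 = 0.220000: log2(p) = -2.184425, -p*log2(p) = 0.480573
  p = 11/50 = 0.220000: log2(p) = -2.184425, -p*log2(p) = 0.480573
  p = 7/50 = 0.140000: log2(p) = -2.836501, -p*log2(p) = 0.397110
  p = 11/50 = 0.220000: log2(p) = -2.184425, -p*log2(p) = 0.480573
  p = 10/50 = 0.200000: log2(p) = -2.321928, -p*log2(p) = 0.464386
H = 0.480573 + 0.480573 + 0.397110 + 0.480573 + 0.464386 = 2.303215

H = 2.3032 bits/symbol


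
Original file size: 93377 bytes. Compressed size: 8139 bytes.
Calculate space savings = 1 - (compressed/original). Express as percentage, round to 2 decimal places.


ratio = compressed/original = 8139/93377 = 0.087163
savings = 1 - ratio = 1 - 0.087163 = 0.912837
as a percentage: 0.912837 * 100 = 91.28%

Space savings = 1 - 8139/93377 = 91.28%


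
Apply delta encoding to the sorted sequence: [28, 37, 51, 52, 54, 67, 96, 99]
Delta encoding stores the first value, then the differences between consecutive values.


First value: 28
Deltas:
  37 - 28 = 9
  51 - 37 = 14
  52 - 51 = 1
  54 - 52 = 2
  67 - 54 = 13
  96 - 67 = 29
  99 - 96 = 3


Delta encoded: [28, 9, 14, 1, 2, 13, 29, 3]


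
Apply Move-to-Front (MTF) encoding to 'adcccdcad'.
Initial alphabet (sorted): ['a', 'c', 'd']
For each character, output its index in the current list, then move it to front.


MTF encoding:
'a': index 0 in ['a', 'c', 'd'] -> ['a', 'c', 'd']
'd': index 2 in ['a', 'c', 'd'] -> ['d', 'a', 'c']
'c': index 2 in ['d', 'a', 'c'] -> ['c', 'd', 'a']
'c': index 0 in ['c', 'd', 'a'] -> ['c', 'd', 'a']
'c': index 0 in ['c', 'd', 'a'] -> ['c', 'd', 'a']
'd': index 1 in ['c', 'd', 'a'] -> ['d', 'c', 'a']
'c': index 1 in ['d', 'c', 'a'] -> ['c', 'd', 'a']
'a': index 2 in ['c', 'd', 'a'] -> ['a', 'c', 'd']
'd': index 2 in ['a', 'c', 'd'] -> ['d', 'a', 'c']


Output: [0, 2, 2, 0, 0, 1, 1, 2, 2]


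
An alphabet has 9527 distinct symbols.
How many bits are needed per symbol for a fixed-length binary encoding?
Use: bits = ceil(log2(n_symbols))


log2(9527) = 13.2178
Bracket: 2^13 = 8192 < 9527 <= 2^14 = 16384
So ceil(log2(9527)) = 14

bits = ceil(log2(9527)) = ceil(13.2178) = 14 bits


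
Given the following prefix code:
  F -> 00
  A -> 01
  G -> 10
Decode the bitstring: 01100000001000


Decoding step by step:
Bits 01 -> A
Bits 10 -> G
Bits 00 -> F
Bits 00 -> F
Bits 00 -> F
Bits 10 -> G
Bits 00 -> F


Decoded message: AGFFFGF


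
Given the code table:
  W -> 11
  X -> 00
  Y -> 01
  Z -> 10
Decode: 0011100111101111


Decoding:
00 -> X
11 -> W
10 -> Z
01 -> Y
11 -> W
10 -> Z
11 -> W
11 -> W


Result: XWZYWZWW


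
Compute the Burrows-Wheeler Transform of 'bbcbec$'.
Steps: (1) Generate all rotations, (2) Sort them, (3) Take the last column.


Rotations (sorted):
  0: $bbcbec -> last char: c
  1: bbcbec$ -> last char: $
  2: bcbec$b -> last char: b
  3: bec$bbc -> last char: c
  4: c$bbcbe -> last char: e
  5: cbec$bb -> last char: b
  6: ec$bbcb -> last char: b


BWT = c$bcebb


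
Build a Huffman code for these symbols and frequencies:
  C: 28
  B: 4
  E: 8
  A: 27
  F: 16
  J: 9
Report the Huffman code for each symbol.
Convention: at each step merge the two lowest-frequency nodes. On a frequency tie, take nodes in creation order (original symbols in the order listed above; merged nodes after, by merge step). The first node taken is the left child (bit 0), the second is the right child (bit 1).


Huffman tree construction:
Step 1: Merge B(4) + E(8) = 12
Step 2: Merge J(9) + (B+E)(12) = 21
Step 3: Merge F(16) + (J+(B+E))(21) = 37
Step 4: Merge A(27) + C(28) = 55
Step 5: Merge (F+(J+(B+E)))(37) + (A+C)(55) = 92
Read each symbol's code off the tree from the root (left child = 0, right child = 1).

Codes:
  C: 11 (length 2)
  B: 0110 (length 4)
  E: 0111 (length 4)
  A: 10 (length 2)
  F: 00 (length 2)
  J: 010 (length 3)
Average code length: 217/92 = 2.3587 bits/symbol


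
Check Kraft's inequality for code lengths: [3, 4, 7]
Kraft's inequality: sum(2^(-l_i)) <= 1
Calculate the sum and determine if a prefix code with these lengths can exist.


Sum = 2^(-3) + 2^(-4) + 2^(-7)
    = 0.125 + 0.0625 + 0.0078125
    = 25/128 = 0.1953125
Since 0.1953125 <= 1, Kraft's inequality IS satisfied.
A prefix code with these lengths CAN exist.

Kraft sum = 0.1953125. Satisfied.


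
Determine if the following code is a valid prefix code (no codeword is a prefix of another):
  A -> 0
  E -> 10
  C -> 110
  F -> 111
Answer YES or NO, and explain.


Checking each pair (does one codeword prefix another?):
  A='0' vs E='10': no prefix
  A='0' vs C='110': no prefix
  A='0' vs F='111': no prefix
  E='10' vs A='0': no prefix
  E='10' vs C='110': no prefix
  E='10' vs F='111': no prefix
  C='110' vs A='0': no prefix
  C='110' vs E='10': no prefix
  C='110' vs F='111': no prefix
  F='111' vs A='0': no prefix
  F='111' vs E='10': no prefix
  F='111' vs C='110': no prefix
No violation found over all pairs.

YES -- this is a valid prefix code. No codeword is a prefix of any other codeword.


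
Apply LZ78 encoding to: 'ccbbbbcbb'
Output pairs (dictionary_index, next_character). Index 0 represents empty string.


LZ78 encoding steps:
Dictionary: {0: ''}
Step 1: w='' (idx 0), next='c' -> output (0, 'c'), add 'c' as idx 1
Step 2: w='c' (idx 1), next='b' -> output (1, 'b'), add 'cb' as idx 2
Step 3: w='' (idx 0), next='b' -> output (0, 'b'), add 'b' as idx 3
Step 4: w='b' (idx 3), next='b' -> output (3, 'b'), add 'bb' as idx 4
Step 5: w='cb' (idx 2), next='b' -> output (2, 'b'), add 'cbb' as idx 5


Encoded: [(0, 'c'), (1, 'b'), (0, 'b'), (3, 'b'), (2, 'b')]


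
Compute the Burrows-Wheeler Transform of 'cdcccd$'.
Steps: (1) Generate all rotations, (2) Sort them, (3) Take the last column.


Rotations (sorted):
  0: $cdcccd -> last char: d
  1: cccd$cd -> last char: d
  2: ccd$cdc -> last char: c
  3: cd$cdcc -> last char: c
  4: cdcccd$ -> last char: $
  5: d$cdccc -> last char: c
  6: dcccd$c -> last char: c


BWT = ddcc$cc


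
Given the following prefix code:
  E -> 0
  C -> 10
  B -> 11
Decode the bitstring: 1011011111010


Decoding step by step:
Bits 10 -> C
Bits 11 -> B
Bits 0 -> E
Bits 11 -> B
Bits 11 -> B
Bits 10 -> C
Bits 10 -> C


Decoded message: CBEBBCC
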